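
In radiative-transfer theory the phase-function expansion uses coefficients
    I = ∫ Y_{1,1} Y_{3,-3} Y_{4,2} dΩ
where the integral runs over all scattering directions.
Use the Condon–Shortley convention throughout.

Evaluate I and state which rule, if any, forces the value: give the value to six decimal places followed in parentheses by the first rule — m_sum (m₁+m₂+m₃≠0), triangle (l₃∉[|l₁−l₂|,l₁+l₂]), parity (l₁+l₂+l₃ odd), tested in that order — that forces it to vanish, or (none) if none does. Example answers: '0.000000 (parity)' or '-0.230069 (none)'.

0.061558 (none)

Rules hold: Σm=0, L=8 even, 2≤4≤4.
N = 3·7·9 = 189
Δ = 0!·2!·6!/9! = 1/252
Racah Σ t=0..0: t=0:+1/36 = 1/36
⇒ 3j(1 3 4; 0 0 0)² = 4/63, sgn +1
Racah Σ t=0..0: t=0:+1/1440 = 1/1440
⇒ 3j(1 3 4; 1 -3 2)² = 1/252, sgn +1
4πI² = N·(3j₀)²·(3jₘ)² = 1/21
I = +1·√(0.047619/4π) = 0.06155813
No selection rule forces the value: the integral is nonzero (none).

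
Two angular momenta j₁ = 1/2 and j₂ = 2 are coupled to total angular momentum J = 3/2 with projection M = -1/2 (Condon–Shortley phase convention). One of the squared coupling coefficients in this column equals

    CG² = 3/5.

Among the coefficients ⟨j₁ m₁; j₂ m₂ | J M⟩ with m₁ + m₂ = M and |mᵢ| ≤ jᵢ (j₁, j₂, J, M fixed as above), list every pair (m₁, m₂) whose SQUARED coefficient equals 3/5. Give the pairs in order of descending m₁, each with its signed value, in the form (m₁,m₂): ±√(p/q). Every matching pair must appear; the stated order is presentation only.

Admissible pairs with m₁+m₂ = M = -1/2: (-1/2,0), (1/2,-1)
  (m₁,m₂)=(1/2,-1): CG² = 3/5, CG = +√(3/5)   ← matches the target
  (m₁,m₂)=(-1/2,0): CG² = 2/5, CG = −√(2/5)
Pairs with CG² = 3/5: (1/2,-1): +√(3/5)

(1/2,-1): +√(3/5)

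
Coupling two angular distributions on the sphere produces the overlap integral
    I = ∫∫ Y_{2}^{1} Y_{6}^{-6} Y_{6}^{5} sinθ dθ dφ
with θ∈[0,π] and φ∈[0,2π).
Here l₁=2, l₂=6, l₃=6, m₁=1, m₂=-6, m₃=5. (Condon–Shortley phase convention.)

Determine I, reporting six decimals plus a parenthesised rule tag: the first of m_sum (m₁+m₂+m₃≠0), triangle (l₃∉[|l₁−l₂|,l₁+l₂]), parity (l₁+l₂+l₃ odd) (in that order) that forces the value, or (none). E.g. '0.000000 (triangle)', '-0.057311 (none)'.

m-sum 0 ✓  L=14 even ✓  4≤6≤8 ✓
Π(2lᵢ+1) = 5×13×13 = 845
triangle coeff Δ(2,6,6) = 1/90090
Σ_t [0,2]: t=0:+1/69120 t=1:−1/14400 t=2:+1/69120 = -7/172800
(3j)²=14/715 [(2 6 6; 0 0 0)], sign=-1
Σ_t [0,0]: t=0:+1/7257600 = 1/7257600
(3j)²=11/455 [(2 6 6; 1 -6 5)], sign=-1
⇒ 4πI² = 2/5
I = (+1)√(2/5/(4π)) = 0.17841241
No selection rule forces the value: the integral is nonzero (none).

0.178412 (none)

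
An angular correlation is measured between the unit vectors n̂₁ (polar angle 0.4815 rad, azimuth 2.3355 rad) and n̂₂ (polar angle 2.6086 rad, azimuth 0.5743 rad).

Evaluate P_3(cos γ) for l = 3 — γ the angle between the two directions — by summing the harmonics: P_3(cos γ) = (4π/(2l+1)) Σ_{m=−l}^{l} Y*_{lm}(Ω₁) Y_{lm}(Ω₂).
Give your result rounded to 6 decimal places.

-0.106435

Term-by-term m-sum for l=3 (normalisation 4π/7 = 1.795196):
  m=-3: (0.031064, 0.027428) × (-0.008293, -0.054101) = (0.001226, -0.001908)  (running Σ = (0.001226, -0.001908))
  m=-2: (-0.008038, -0.194098) × (-0.093121, 0.207301) = (0.040985, 0.016408)  (running Σ = (0.042211, 0.014500))
  m=-1: (-0.303358, 0.316181) × (0.373499, -0.241673) = (-0.036891, 0.191407)  (running Σ = (0.005320, 0.205907))
  m=0: (0.306817, -0.000000) × (-0.227916, 0.000000) = (-0.069928, 0.000000)  (running Σ = (-0.064608, 0.205907))
  m=1: (0.303358, 0.316181) × (-0.373499, -0.241673) = (-0.036891, -0.191407)  (running Σ = (-0.101500, 0.014500))
  m=2: (-0.008038, 0.194098) × (-0.093121, -0.207301) = (0.040985, -0.016408)  (running Σ = (-0.060515, -0.001908))
  m=3: (-0.031064, 0.027428) × (0.008293, -0.054101) = (0.001226, 0.001908)  (running Σ = (-0.059289, -0.000000))
Total Σ_m = (-0.059289, -0.000000). Multiply by 1.795196: (-0.106435, -0.000000). P_3(cos γ) = -0.106435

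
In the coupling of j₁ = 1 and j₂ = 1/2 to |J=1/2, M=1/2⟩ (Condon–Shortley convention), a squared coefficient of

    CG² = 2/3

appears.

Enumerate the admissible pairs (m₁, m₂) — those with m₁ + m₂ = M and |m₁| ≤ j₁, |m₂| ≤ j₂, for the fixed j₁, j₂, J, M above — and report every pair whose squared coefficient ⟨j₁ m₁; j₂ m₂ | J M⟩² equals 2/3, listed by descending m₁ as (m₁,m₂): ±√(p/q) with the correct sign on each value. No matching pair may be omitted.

(1,-1/2): +√(2/3)

Admissible pairs with m₁+m₂ = M = 1/2: (0,1/2), (1,-1/2)
  (m₁,m₂)=(1,-1/2): CG² = 2/3, CG = +√(2/3)   ← matches the target
  (m₁,m₂)=(0,1/2): CG² = 1/3, CG = −√(1/3)
Pairs with CG² = 2/3: (1,-1/2): +√(2/3)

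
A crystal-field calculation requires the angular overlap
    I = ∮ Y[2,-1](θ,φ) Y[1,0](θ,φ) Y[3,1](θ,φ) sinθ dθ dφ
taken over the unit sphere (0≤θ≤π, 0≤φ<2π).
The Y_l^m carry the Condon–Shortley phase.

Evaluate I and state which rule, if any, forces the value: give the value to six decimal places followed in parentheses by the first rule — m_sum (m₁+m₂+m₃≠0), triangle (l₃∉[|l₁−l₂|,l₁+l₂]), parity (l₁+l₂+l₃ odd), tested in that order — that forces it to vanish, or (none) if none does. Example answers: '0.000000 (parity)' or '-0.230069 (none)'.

-0.233597 (none)

Rules hold: Σm=0, L=6 even, 1≤3≤3.
N = 5·3·7 = 105
Δ = 0!·4!·2!/7! = 1/105
Racah Σ t=0..0: t=0:+1/4 = 1/4
⇒ 3j(2 1 3; 0 0 0)² = 3/35, sgn -1
Racah Σ t=0..0: t=0:+1/6 = 1/6
⇒ 3j(2 1 3; -1 0 1)² = 8/105, sgn +1
4πI² = N·(3j₀)²·(3jₘ)² = 24/35
I = -1·√(0.685714/4π) = -0.23359668
No selection rule forces the value: the integral is nonzero (none).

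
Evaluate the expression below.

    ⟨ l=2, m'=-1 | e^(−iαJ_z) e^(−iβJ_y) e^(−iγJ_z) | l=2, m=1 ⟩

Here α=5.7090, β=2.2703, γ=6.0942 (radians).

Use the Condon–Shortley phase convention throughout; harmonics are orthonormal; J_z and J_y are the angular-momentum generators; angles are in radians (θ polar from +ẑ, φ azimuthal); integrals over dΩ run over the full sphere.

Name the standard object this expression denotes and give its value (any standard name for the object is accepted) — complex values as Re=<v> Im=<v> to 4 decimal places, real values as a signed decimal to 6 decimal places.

This is a Wigner D-matrix element — the rotation-matrix element ⟨l m'| R(α,β,γ) |l m⟩ in the angular-momentum basis.
First d^2_{-1,1}(β=2.2703), then the phase factors e^{-i(-1)α} and e^{-i(1)γ}:
c=cos(2.270300/2)=0.421996, s=sin(2.270300/2)=0.906597; N=√[1·6·6·1]=6.000000
k: max(0,(1)−(-1))=2 … min(2+(1),2−(-1))=3
  k=2: (−1)^0·6.0000/(2)·0.4220^2·0.9066^2 = +0.439104
  k=3: (−1)^1·6.0000/(6)·0.4220^0·0.9066^4 = -0.675551
d^2_{-1,1}(2.2703) = +0.439104 -0.675551 = -0.236446
Phases: e^{-i·(-1)·5.7090}=+0.839635-0.543151i, e^{-i·(1)·6.0942}=+0.982195+0.187862i ⇒ D=-0.219120+0.088843i

Wigner D-matrix element, Re=-0.2191 Im=0.0888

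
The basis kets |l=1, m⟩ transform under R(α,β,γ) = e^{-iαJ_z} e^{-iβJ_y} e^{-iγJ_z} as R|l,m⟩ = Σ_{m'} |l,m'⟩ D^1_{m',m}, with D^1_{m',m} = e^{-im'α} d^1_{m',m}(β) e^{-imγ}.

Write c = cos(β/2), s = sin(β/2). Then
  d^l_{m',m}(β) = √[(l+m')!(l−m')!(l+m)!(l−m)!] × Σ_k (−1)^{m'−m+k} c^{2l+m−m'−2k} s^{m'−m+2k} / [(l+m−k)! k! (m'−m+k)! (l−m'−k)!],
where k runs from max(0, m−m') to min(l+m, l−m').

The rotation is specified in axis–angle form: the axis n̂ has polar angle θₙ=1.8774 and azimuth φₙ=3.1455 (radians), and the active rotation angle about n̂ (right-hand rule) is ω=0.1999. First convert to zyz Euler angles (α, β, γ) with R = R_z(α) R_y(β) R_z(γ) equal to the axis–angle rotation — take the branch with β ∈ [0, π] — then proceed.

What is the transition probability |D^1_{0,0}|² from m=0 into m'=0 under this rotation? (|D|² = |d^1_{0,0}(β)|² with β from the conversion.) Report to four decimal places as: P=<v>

P=0.9641

Axis–angle → zyz. n̂ = (sinθₙcosφₙ, sinθₙsinφₙ, cosθₙ) = (-0.953357, -0.003725, -0.301822), ω = 0.1999.
R = I cosω + sinω [n̂]ₓ + (1−cosω) n̂n̂ᵀ gives
  R = [+0.998186, +0.060004, +0.004990; -0.059863, +0.980087, +0.189332; +0.006470, -0.189287, +0.981901]
β = atan2(√(R₁₃²+R₂₃²), R₃₃) = 0.190548; α = atan2(R₂₃, R₁₃) mod 2π = 1.544445; γ = atan2(R₃₂, −R₃₁) mod 2π = 4.678223
Split into d^1_{0,0}(β=0.1905) × two z-phases.
Half-angle: c=0.995465, s=0.095130. N=√(1·1·1·1)=1.000000
Admissible k: 0..1 (factorial args all ≥0)
  k=0: (−1)^0·1.0000/(1)·0.9955^2·0.0951^0 = +0.990950
  k=1: (−1)^1·1.0000/(1)·0.9955^0·0.0951^2 = -0.009050
d^1_{0,0}(0.1905) = +0.990950 -0.009050 = +0.981901
|D^1_{0,0}|² = |d^1_{0,0}(β)|² = (+0.981901)² = 0.964129 (the z-rotation phases have unit modulus)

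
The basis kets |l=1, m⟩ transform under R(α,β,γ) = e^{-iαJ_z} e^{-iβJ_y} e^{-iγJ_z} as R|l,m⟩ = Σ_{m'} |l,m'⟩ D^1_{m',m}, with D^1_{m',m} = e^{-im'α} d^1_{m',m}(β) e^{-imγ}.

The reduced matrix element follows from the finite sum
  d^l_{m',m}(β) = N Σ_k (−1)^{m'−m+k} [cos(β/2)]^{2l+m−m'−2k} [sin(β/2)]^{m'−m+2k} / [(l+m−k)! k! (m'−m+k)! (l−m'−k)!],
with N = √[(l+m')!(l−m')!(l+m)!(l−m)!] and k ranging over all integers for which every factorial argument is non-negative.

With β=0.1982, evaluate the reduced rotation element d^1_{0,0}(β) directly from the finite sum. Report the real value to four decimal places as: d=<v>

d=0.9804

d^1_{0,0}(β=0.1982) via the finite sum:
c=cos(0.198200/2)=0.995094, s=sin(0.198200/2)=0.098938; N=√[1·1·1·1]=1.000000
k∈{0,1} keeps every argument non-negative
  k=0: (−1)^0·1.0000/(1)·0.9951^2·0.0989^0 = +0.990211
  k=1: (−1)^1·1.0000/(1)·0.9951^0·0.0989^2 = -0.009789
d^1_{0,0}(0.1982) = +0.990211 -0.009789 = +0.980423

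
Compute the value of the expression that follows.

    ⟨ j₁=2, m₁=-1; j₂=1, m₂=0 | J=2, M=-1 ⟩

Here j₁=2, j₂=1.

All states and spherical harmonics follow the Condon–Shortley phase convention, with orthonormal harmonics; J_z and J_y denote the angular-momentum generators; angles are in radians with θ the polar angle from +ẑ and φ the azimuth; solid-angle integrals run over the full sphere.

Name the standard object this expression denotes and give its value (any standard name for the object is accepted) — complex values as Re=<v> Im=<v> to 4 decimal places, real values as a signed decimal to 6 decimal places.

Clebsch–Gordan coefficient, −√(1/6) ≈ -0.408248

This is a Clebsch–Gordan (vector-coupling) coefficient.
triangle: 1!×3!×1!/6! = 6/720
(j±m)!: 1!×3!×1!×1!×1!×3! = 36
prefactor² = (2J+1)×Δ×N² = 3/2
  k=0: +1/(0!×1!×3!×1!×0!×0!) = 1/6
  k=1: −1/(1!×0!×2!×0!×1!×1!) = -1/2
Σ = -1/3  ⇒  CG² = 3/2×(-1/3)² = 1/6
CG = −√(1/6) = -0.408248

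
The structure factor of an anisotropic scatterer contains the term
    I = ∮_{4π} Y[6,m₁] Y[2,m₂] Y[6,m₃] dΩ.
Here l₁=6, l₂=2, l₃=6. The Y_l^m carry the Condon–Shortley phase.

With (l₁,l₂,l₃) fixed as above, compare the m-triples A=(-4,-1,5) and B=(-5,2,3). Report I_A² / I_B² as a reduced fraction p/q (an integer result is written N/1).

l's match ⇒ only the (l;m) 3-j factors differ between A and B.
A: triangle coeff Δ(6,2,6) = 1/90090; Σ_t [0,1]: t=0:+1/7257600 t=1:−1/725760 = -1/806400; (3j)²=27/910 [(6 2 6; -4 -1 5)], sign=+1
B: triangle coeff Δ(6,2,6) = 1/90090; Σ_t [2,2]: t=2:+1/1451520 = 1/1451520; (3j)²=1/91 [(6 2 6; -5 2 3)], sign=-1
I_A²/I_B² = (27/910)/(1/91) = 27/10

27/10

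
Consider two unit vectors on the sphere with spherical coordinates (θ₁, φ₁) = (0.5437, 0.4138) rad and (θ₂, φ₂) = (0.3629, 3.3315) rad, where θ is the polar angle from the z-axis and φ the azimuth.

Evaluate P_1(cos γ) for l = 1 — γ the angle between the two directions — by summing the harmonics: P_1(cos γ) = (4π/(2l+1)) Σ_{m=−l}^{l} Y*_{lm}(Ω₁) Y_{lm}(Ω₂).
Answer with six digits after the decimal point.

0.621010

Addition theorem: P_1(cos γ) = (4π/3) Σ_m Y*_{lm}(Ω₁) Y_{lm}(Ω₂), m = −1…1:
  [-1]  conj(Y_{1,-1})(Ω₁) = +0.163642+0.071864i ; Y_{1,-1}(Ω₂) = -0.120441+0.023152i ; Δ = -0.021373-0.004867i
  [+0]  conj(Y_{1,0})(Ω₁) = +0.418146-0.000000i ; Y_{1,0}(Ω₂) = +0.456780+0.000000i ; Δ = +0.191001+0.000000i
  [+1]  conj(Y_{1,1})(Ω₁) = -0.163642+0.071864i ; Y_{1,1}(Ω₂) = +0.120441+0.023152i ; Δ = -0.021373+0.004867i
Σ over m = +0.148255+0.000000i; ×(4π/3) → +0.621010+0.000000i. Real part: 0.621010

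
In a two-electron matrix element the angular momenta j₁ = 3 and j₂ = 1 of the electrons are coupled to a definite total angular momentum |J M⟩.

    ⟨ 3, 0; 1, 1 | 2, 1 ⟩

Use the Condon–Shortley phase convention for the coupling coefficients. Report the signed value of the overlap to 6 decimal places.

triangle: 2!·4!·0!/7! = 48/5040
(j±m)!: 3!·3!·2!·0!·3!·1! = 432
prefactor² = (2J+1)·Δ·N² = 144/7
  k=2: +1/(2!·0!·1!·0!·3!·0!) = 1/12
Σ = 1/12  ⇒  CG² = 144/7·(1/12)² = 1/7
CG = +√(1/7) = +0.377964

+√(1/7) = +0.377964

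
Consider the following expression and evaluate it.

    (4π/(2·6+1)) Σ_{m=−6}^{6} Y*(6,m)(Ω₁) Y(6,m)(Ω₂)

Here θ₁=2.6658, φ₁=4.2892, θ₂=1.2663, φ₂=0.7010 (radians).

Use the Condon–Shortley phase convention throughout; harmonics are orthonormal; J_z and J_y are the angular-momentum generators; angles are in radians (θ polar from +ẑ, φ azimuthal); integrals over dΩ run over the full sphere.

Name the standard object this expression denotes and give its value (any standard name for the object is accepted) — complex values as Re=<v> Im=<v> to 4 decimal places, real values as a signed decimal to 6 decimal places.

This sum is the spherical-harmonic addition theorem: it equals the Legendre polynomial P_l(cos γ) of the angle γ between the two directions.
Expand P_6 via completeness: Σ_{m} conj(Y_{6,m}) at Ω₁ times Y_{6,m} at Ω₂ —
  [-6]  conj(Y_{6,-6})(Ω₁) = +0.003676+0.002528i ; Y_{6,-6}(Ω₂) = -0.176632+0.318470i ; Δ = -0.001454+0.000724i
  [-5]  conj(Y_{6,-5})(Ω₁) = +0.025645-0.015552i ; Y_{6,-5}(Ω₂) = -0.370569+0.140927i ; Δ = -0.007312+0.009377i
  [-4]  conj(Y_{6,-4})(Ω₁) = -0.014697-0.119905i ; Y_{6,-4}(Ω₂) = +0.003133+0.001100i ; Δ = +0.000086-0.000392i
  [-3]  conj(Y_{6,-3})(Ω₁) = -0.302480-0.093976i ; Y_{6,-3}(Ω₂) = +0.173052+0.293865i ; Δ = -0.024728-0.105151i
  [-2]  conj(Y_{6,-2})(Ω₁) = -0.334284+0.377758i ; Y_{6,-2}(Ω₂) = -0.017496+0.102665i ; Δ = -0.032934-0.040929i
  [-1]  conj(Y_{6,-1})(Ω₁) = +0.130862+0.290543i ; Y_{6,-1}(Ω₂) = +0.231424-0.195322i ; Δ = +0.087034+0.041679i
  [+0]  conj(Y_{6,0})(Ω₁) = -0.301424-0.000000i ; Y_{6,0}(Ω₂) = +0.131006+0.000000i ; Δ = -0.039488-0.000000i
  [+1]  conj(Y_{6,1})(Ω₁) = -0.130862+0.290543i ; Y_{6,1}(Ω₂) = -0.231424-0.195322i ; Δ = +0.087034-0.041679i
  [+2]  conj(Y_{6,2})(Ω₁) = -0.334284-0.377758i ; Y_{6,2}(Ω₂) = -0.017496-0.102665i ; Δ = -0.032934+0.040929i
  [+3]  conj(Y_{6,3})(Ω₁) = +0.302480-0.093976i ; Y_{6,3}(Ω₂) = -0.173052+0.293865i ; Δ = -0.024728+0.105151i
  [+4]  conj(Y_{6,4})(Ω₁) = -0.014697+0.119905i ; Y_{6,4}(Ω₂) = +0.003133-0.001100i ; Δ = +0.000086+0.000392i
  [+5]  conj(Y_{6,5})(Ω₁) = -0.025645-0.015552i ; Y_{6,5}(Ω₂) = +0.370569+0.140927i ; Δ = -0.007312-0.009377i
  [+6]  conj(Y_{6,6})(Ω₁) = +0.003676-0.002528i ; Y_{6,6}(Ω₂) = -0.176632-0.318470i ; Δ = -0.001454-0.000724i
Accumulated sum +0.001894-0.000000i; after 4π/(2l+1) scaling, +0.001831-0.000000i ⇒ P_6 = 0.001831

Legendre polynomial (addition theorem), +0.001831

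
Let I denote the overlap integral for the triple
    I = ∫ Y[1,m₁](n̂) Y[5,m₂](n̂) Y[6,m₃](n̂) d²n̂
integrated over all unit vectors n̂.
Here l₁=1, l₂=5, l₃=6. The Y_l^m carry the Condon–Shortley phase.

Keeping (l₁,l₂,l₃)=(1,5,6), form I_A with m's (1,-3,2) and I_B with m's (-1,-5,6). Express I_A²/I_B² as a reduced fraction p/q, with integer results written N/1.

l's match ⇒ only the (l;m) 3-j factors differ between A and B.
A: triangle coeff Δ(1,5,6) = 1/858; Σ_t [0,0]: t=0:+1/161280 = 1/161280; (3j)²=1/143 [(1 5 6; 1 -3 2)], sign=+1
B: triangle coeff Δ(1,5,6) = 1/858; Σ_t [0,0]: t=0:+1/7257600 = 1/7257600; (3j)²=1/13 [(1 5 6; -1 -5 6)], sign=+1
I_A²/I_B² = (1/143)/(1/13) = 1/11

1/11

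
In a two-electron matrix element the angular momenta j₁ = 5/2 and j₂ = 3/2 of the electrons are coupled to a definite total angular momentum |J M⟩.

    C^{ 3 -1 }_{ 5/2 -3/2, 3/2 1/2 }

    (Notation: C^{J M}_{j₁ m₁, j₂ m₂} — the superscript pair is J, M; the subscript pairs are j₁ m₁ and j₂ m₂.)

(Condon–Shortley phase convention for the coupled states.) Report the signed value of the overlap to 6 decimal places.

j₁+j₂−J=1  J+j₁−j₂=4  J−j₁+j₂=2  j₁+j₂+J+1=8
(j₁±m₁, j₂±m₂, J±M) = (1,4,2,1,2,4)
P² = 96/5
sum k=0..1:
  [0] +1/48 = 1/48
  [1] −1/6 = -1/6
S = -7/48
C² = P²·S² = 49/120 ; C = -0.639010

−√(49/120) = -0.639010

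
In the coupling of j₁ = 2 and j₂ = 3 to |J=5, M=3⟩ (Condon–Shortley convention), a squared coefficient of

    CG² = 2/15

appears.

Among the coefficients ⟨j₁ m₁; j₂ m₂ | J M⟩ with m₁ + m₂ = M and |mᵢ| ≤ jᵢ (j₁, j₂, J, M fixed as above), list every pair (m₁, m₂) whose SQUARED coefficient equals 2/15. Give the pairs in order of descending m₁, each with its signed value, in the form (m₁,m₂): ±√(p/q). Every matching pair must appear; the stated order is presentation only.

Admissible pairs with m₁+m₂ = M = 3: (0,3), (1,2), (2,1)
  (m₁,m₂)=(2,1): CG² = 1/3, CG = +√(1/3)
  (m₁,m₂)=(1,2): CG² = 8/15, CG = +√(8/15)
  (m₁,m₂)=(0,3): CG² = 2/15, CG = +√(2/15)   ← matches the target
Pairs with CG² = 2/15: (0,3): +√(2/15)

(0,3): +√(2/15)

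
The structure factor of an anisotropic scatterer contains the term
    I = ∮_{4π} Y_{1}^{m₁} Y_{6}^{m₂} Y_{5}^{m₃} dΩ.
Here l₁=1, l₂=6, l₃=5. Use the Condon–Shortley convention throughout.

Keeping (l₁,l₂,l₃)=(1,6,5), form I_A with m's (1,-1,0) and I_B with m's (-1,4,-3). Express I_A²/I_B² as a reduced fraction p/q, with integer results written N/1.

7/15

Shared (l₁,l₂,l₃)=(1,6,5): N and (l;000)² cancel in I_A²/I_B².
A: Δ = 2!·0!·10!/13! = 1/858; Racah Σ t=0..0: t=0:+1/28800 = 1/28800; ⇒ 3j(1 6 5; 1 -1 0)² = 7/286, sgn -1
B: Δ = 2!·0!·10!/13! = 1/858; Racah Σ t=2..2: t=2:+1/161280 = 1/161280; ⇒ 3j(1 6 5; -1 4 -3)² = 15/286, sgn +1
I_A²/I_B² = (7/286)/(15/286) = 7/15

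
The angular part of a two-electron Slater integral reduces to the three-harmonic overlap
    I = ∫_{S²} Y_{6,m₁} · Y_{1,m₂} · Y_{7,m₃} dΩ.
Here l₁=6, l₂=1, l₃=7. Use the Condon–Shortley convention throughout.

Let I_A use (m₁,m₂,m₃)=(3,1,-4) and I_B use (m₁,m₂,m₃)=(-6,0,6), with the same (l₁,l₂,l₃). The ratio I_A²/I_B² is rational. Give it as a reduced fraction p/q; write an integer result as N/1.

Shared (l₁,l₂,l₃)=(6,1,7): N and (l;000)² cancel in I_A²/I_B².
A: Δ = 0!·12!·2!/15! = 1/1365; Racah Σ t=0..0: t=0:+1/4354560 = 1/4354560; ⇒ 3j(6 1 7; 3 1 -4)² = 11/273, sgn -1
B: Δ = 0!·12!·2!/15! = 1/1365; Racah Σ t=0..0: t=0:+1/479001600 = 1/479001600; ⇒ 3j(6 1 7; -6 0 6)² = 1/105, sgn -1
I_A²/I_B² = (11/273)/(1/105) = 55/13

55/13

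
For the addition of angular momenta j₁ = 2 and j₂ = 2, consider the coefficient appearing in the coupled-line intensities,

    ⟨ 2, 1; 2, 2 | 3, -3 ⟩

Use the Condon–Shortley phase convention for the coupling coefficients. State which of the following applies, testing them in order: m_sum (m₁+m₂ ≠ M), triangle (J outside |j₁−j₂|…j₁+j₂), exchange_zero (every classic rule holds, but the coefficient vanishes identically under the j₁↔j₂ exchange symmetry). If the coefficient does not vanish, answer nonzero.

m-sum: m₁+m₂ = 1+2 = 3, M = -3  ✗ ⇒ coefficient is 0

m_sum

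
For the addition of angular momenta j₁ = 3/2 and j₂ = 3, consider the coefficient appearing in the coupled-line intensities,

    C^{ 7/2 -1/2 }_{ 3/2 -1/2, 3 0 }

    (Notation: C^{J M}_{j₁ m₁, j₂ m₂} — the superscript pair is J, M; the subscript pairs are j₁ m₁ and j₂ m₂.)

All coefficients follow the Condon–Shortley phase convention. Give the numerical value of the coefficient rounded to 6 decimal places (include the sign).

-0.308607

√[8·1!2!5!/9! · 1!2!3!3!3!4!] = √(384/7)
  +(−1)^0/∏(0,1,2,3,0,2)! = 1/24  (running 1/24)
  +(−1)^1/∏(1,0,1,2,1,3)! = -1/12  (running -1/24)
⟨..|..⟩ = √(384/7)·(-1/24) = -0.308607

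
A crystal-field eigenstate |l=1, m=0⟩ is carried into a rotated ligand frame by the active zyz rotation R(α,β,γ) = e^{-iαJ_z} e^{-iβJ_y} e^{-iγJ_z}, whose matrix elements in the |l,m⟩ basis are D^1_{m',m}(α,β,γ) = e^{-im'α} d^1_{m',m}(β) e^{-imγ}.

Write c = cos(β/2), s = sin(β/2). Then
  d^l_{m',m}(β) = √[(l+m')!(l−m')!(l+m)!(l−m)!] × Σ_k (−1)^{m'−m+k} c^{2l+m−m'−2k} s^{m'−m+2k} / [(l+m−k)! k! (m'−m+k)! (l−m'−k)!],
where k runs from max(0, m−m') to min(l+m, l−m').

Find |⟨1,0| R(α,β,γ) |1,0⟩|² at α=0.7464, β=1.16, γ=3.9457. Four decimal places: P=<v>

P=0.1595

D^1_{0,0}(0.7464,1.1600,3.9457) = e^{-i·0·0.7464}·d^1_{0,0}(1.1600)·e^{-i·0·3.9457}. Compute d first:
c=cos(1.160000/2)=0.836463, s=sin(1.160000/2)=0.548024; N=√[1·1·1·1]=1.000000
k: max(0,(0)−(0))=0 … min(1+(0),1−(0))=1
  k=0: (−1)^0·1.0000/(1)·0.8365^2·0.5480^0 = +0.699670
  k=1: (−1)^1·1.0000/(1)·0.8365^0·0.5480^2 = -0.300330
d^1_{0,0}(1.1600) = +0.699670 -0.300330 = +0.399340
|D^1_{0,0}|² = |d^1_{0,0}(β)|² = (+0.399340)² = 0.159472 (the z-rotation phases have unit modulus)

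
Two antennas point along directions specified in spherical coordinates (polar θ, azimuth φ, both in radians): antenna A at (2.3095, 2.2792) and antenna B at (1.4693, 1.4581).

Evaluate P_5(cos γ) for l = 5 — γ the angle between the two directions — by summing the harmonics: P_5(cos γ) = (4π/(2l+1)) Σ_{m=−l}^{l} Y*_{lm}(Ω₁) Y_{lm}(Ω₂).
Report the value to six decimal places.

Term-by-term m-sum for l=5 (normalisation 4π/11 = 1.142397):
  term(m=-5) = -0.026450-0.038096i   from Y*(Ω₁)=+0.039969-0.094423i, Y(Ω₂)=+0.241594-0.382384i
  term(m=-4) = +0.042579+0.006122i   from Y*(Ω₁)=+0.281398-0.089512i, Y(Ω₂)=+0.131122+0.063466i
  term(m=-3) = +0.103672-0.083543i   from Y*(Ω₁)=+0.366158+0.226724i, Y(Ω₂)=+0.102543-0.291656i
  term(m=-2) = -0.002640+0.036908i   from Y*(Ω₁)=+0.034455+0.221977i, Y(Ω₂)=+0.160554+0.036813i
  term(m=-1) = -0.045495-0.048865i   from Y*(Ω₁)=+0.158801-0.185351i, Y(Ω₂)=+0.030762-0.271807i
  term(m=+0) = +0.050485+0.000000i   from Y*(Ω₁)=+0.298184-0.000000i, Y(Ω₂)=+0.169308+0.000000i
  term(m=+1) = -0.045495+0.048865i   from Y*(Ω₁)=-0.158801-0.185351i, Y(Ω₂)=-0.030762-0.271807i
  term(m=+2) = -0.002640-0.036908i   from Y*(Ω₁)=+0.034455-0.221977i, Y(Ω₂)=+0.160554-0.036813i
  term(m=+3) = +0.103672+0.083543i   from Y*(Ω₁)=-0.366158+0.226724i, Y(Ω₂)=-0.102543-0.291656i
  term(m=+4) = +0.042579-0.006122i   from Y*(Ω₁)=+0.281398+0.089512i, Y(Ω₂)=+0.131122-0.063466i
  term(m=+5) = -0.026450+0.038096i   from Y*(Ω₁)=-0.039969-0.094423i, Y(Ω₂)=-0.241594-0.382384i
Total Σ_m = +0.193818-0.000000i. Multiply by 1.142397: +0.221417-0.000000i. P_5(cos γ) = 0.221417

0.221417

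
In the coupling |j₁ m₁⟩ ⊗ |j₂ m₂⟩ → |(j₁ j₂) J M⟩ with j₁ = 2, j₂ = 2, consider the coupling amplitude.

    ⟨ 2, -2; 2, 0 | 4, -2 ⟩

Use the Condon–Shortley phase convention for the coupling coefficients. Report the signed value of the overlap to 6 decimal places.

j₁+j₂−J=0  J+j₁−j₂=4  J−j₁+j₂=4  j₁+j₂+J+1=9
(j₁±m₁, j₂±m₂, J±M) = (0,4,2,2,2,6)
P² = 13824/7
sum k=0..0:
  [0] +1/96 = 1/96
S = 1/96
C² = P²·S² = 3/14 ; C = +0.462910

+√(3/14) = +0.462910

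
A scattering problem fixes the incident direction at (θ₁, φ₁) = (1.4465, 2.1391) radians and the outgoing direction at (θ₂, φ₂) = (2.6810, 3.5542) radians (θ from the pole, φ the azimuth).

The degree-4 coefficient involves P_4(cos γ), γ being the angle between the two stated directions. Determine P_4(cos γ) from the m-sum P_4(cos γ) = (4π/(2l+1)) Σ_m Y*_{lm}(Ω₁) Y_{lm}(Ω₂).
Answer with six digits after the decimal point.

0.368189

Summing Y*_{l m}(θ₁,φ₁)·Y_{l m}(θ₂,φ₂) over m ∈ [−4, 4]; prefactor 4π/(2·4+1) = 1.396263:
  m=-4: Y*=(-0.277184, 0.327474)  Y=(-0.001374, -0.017218)  product (0.006019, 0.004322)
  m=-3: Y*=(0.150253, 0.020273)  Y=(0.032181, -0.093050)  product (0.006722, -0.013329)
  m=-2: Y*=(0.123654, 0.266668)  Y=(0.207005, -0.224182)  product (0.085379, 0.027481)
  m=-1: Y*=(0.090599, -0.141876)  Y=(0.451592, -0.197677)  product (0.012868, -0.081979)
  m=+0: Y*=(0.269453, -0.000000)  Y=(0.154828, 0.000000)  product (0.041719, 0.000000)
  m=+1: Y*=(-0.090599, -0.141876)  Y=(-0.451592, -0.197677)  product (0.012868, 0.081979)
  m=+2: Y*=(0.123654, -0.266668)  Y=(0.207005, 0.224182)  product (0.085379, -0.027481)
  m=+3: Y*=(-0.150253, 0.020273)  Y=(-0.032181, -0.093050)  product (0.006722, 0.013329)
  m=+4: Y*=(-0.277184, -0.327474)  Y=(-0.001374, 0.017218)  product (0.006019, -0.004322)
Σ over m = (0.263696, 0.000000); ×(4π/9) → (0.368189, 0.000000). Real part: 0.368189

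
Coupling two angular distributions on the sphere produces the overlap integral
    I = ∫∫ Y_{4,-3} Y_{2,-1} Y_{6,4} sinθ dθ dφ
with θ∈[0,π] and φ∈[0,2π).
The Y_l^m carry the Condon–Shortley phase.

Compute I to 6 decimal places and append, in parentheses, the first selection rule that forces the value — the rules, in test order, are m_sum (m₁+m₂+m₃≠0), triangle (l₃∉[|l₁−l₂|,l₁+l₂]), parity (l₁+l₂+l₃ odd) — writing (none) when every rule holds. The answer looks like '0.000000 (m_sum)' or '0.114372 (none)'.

0.246389 (none)

m-sum 0 ✓  L=12 even ✓  2≤6≤6 ✓
Π(2lᵢ+1) = 9×5×13 = 585
triangle coeff Δ(4,2,6) = 1/6435
Σ_t [0,0]: t=0:+1/2304 = 1/2304
(3j)²=5/143 [(4 2 6; 0 0 0)], sign=+1
Σ_t [0,0]: t=0:+1/30240 = 1/30240
(3j)²=16/429 [(4 2 6; -3 -1 4)], sign=+1
⇒ 4πI² = 1200/1573
I = (+1)√(1200/1573/(4π)) = 0.24638901
No selection rule forces the value: the integral is nonzero (none).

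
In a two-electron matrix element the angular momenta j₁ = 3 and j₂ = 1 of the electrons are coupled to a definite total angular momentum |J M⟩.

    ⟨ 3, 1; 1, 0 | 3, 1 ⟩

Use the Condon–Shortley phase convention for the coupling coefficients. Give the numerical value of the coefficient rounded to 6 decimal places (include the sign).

j₁+j₂−J=1  J+j₁−j₂=5  J−j₁+j₂=1  j₁+j₂+J+1=8
(j₁±m₁, j₂±m₂, J±M) = (4,2,1,1,4,2)
P² = 48
sum k=0..1:
  [0] +1/12 = 1/12
  [1] −1/24 = -1/24
S = 1/24
C² = P²·S² = 1/12 ; C = +0.288675

+√(1/12) ≈ +0.288675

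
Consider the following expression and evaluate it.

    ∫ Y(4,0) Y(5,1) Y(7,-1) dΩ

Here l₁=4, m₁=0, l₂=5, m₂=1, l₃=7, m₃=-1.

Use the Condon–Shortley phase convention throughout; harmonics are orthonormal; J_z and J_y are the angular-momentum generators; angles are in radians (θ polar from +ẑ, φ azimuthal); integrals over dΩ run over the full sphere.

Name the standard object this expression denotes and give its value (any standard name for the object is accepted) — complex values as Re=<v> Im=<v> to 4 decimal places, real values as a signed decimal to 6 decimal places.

This is a Gaunt coefficient — the integral of a triple product of spherical harmonics over the sphere.
Checks pass: Σm=0; 16 even; l₃=7∈[1,9].
(2·4+1)(2·5+1)(2·7+1) = 1485
Δ: 2! 6! 8! / 17! → 1/6126120
sum: t=0:+1/69120 t=1:−1/20736 t=2:+1/69120 = -1/51840
3j²(4 5 7; 0 0 0) = Δ·Π!·Σ² = 280/21879  (sign +1)
sum: t=0:+1/138240 t=1:−1/25920 t=2:+1/55296 = -11/829440
3j²(4 5 7; 0 1 -1) = Δ·Π!·Σ² = 11/1326  (sign -1)
combine: 4πI² = 1485·280/21879·11/1326 = 7700/48841
take √, sign -1: I = -0.11200777

Gaunt coefficient, -0.112008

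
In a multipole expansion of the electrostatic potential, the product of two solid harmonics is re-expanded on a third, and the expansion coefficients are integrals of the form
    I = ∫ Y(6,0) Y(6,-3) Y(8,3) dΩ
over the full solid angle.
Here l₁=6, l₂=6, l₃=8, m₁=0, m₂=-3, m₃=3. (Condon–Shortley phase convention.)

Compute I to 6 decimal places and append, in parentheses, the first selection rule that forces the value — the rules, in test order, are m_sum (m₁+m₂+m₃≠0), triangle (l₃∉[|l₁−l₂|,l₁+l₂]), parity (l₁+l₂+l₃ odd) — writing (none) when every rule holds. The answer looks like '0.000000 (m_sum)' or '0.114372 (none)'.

m-sum 0 ✓  L=20 even ✓  0≤8≤12 ✓
Π(2lᵢ+1) = 13×13×17 = 2873
triangle coeff Δ(6,6,8) = 1/1309458150
Σ_t [0,4]: t=0:+1/49766400 t=1:−1/3110400 t=2:+1/1327104 t=3:−1/3110400 t=4:+1/49766400 = 1/6635520
(3j)²=350/46189 [(6 6 8; 0 0 0)], sign=+1
Σ_t [0,3]: t=0:+1/24883200 t=1:−1/6220800 t=2:+1/11612160 t=3:−1/174182400 = -1/24883200
(3j)²=28/4199 [(6 6 8; 0 -3 3)], sign=+1
⇒ 4πI² = 9800/67507
I = (+1)√(9800/67507/(4π)) = 0.10748150
No selection rule forces the value: the integral is nonzero (none).

0.107481 (none)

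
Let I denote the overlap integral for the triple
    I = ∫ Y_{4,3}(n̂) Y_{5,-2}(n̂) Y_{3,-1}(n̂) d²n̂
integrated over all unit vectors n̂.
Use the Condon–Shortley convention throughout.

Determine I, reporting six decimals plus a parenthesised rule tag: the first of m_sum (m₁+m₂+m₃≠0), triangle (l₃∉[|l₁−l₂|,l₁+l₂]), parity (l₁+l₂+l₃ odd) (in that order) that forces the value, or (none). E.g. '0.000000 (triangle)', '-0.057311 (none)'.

Checks pass: Σm=0; 12 even; l₃=3∈[1,9].
(2·4+1)(2·5+1)(2·3+1) = 693
Δ: 6! 2! 4! / 13! → 1/180180
sum: t=2:+1/576 t=3:−1/144 t=4:+1/576 = -1/288
3j²(4 5 3; 0 0 0) = Δ·Π!·Σ² = 20/1001  (sign +1)
sum: t=0:+1/4320 t=1:−1/960 = -7/8640
3j²(4 5 3; 3 -2 -1) = Δ·Π!·Σ² = 343/12870  (sign -1)
combine: 4πI² = 693·20/1001·343/12870 = 686/1859
take √, sign -1: I = -0.17136315
No selection rule forces the value: the integral is nonzero (none).

-0.171363 (none)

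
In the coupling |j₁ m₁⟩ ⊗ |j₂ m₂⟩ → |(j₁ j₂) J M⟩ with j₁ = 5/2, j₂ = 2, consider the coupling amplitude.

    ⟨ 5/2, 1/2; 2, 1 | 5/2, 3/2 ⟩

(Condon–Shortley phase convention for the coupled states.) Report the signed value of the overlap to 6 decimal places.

√[6·2!3!2!/8! · 3!2!3!1!4!1!] = √(216/35)
  +(−1)^1/∏(1,1,1,2,2,0)! = -1/4  (running -1/4)
  +(−1)^2/∏(2,0,0,1,3,1)! = 1/12  (running -1/6)
⟨..|..⟩ = √(216/35)·(-1/6) = -0.414039

−√(6/35) = -0.414039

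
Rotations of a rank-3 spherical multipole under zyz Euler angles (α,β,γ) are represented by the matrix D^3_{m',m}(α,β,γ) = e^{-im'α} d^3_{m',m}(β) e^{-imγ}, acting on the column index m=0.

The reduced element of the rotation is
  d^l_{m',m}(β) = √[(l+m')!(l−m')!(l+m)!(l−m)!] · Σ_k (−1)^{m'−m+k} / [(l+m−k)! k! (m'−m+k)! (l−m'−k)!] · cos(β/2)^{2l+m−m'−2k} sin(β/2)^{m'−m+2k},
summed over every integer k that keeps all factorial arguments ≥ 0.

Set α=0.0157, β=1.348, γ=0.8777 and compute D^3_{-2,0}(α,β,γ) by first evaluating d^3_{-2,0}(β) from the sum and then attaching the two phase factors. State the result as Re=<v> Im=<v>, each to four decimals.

First d^3_{-2,0}(β=1.3480), then the phase factors e^{-i(-2)α} and e^{-i(0)γ}:
Half-angle: c=0.781331, s=0.624116. N=√(1·120·6·6)=65.726707
Admissible k: 2..3 (factorial args all ≥0)
  k=2: (−1)^0·65.7267/(12)·0.7813^4·0.6241^2 = +0.795120
  k=3: (−1)^1·65.7267/(12)·0.7813^2·0.6241^4 = -0.507333
d^3_{-2,0}(1.3480) = +0.795120 -0.507333 = +0.287787
D = (+0.999507+0.031395i)·(+0.287787)·(+1.000000+0.000000i) = +0.287645+0.009035i

Re=0.2876 Im=0.0090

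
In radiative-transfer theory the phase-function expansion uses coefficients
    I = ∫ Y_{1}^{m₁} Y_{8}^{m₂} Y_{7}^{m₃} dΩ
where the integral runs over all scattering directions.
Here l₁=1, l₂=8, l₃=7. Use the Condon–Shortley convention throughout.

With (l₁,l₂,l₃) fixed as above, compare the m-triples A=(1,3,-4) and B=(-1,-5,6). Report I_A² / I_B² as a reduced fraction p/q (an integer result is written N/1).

l's match ⇒ only the (l;m) 3-j factors differ between A and B.
A: triangle coeff Δ(1,8,7) = 1/2040; Σ_t [0,0]: t=0:+1/479001600 = 1/479001600; (3j)²=1/204 [(1 8 7; 1 3 -4)], sign=-1
B: triangle coeff Δ(1,8,7) = 1/2040; Σ_t [2,2]: t=2:+1/12454041600 = 1/12454041600; (3j)²=1/680 [(1 8 7; -1 -5 6)], sign=-1
I_A²/I_B² = (1/204)/(1/680) = 10/3

10/3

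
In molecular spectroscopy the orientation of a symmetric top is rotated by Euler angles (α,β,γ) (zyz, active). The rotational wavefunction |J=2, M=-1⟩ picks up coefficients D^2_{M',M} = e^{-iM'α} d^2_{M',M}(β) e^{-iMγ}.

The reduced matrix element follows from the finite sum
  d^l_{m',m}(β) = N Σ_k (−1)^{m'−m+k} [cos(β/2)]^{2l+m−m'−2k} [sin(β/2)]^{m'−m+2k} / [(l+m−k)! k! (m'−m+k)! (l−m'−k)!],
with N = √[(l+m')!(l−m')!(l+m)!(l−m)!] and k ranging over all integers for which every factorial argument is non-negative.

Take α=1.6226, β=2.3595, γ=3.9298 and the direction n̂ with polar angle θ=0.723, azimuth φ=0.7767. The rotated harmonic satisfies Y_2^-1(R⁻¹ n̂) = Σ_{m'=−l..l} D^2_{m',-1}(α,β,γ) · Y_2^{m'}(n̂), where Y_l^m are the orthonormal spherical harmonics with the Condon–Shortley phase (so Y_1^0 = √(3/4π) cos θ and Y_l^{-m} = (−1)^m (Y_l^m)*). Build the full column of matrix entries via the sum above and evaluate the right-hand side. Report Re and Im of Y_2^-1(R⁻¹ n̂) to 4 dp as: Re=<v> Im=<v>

Need the full column D^2_{m',-1} for m'=−2..2 at α=1.6226, β=2.3595, γ=3.9298.
cos(β/2)=0.381156, sin(β/2)=0.924511
d^2_{-2,-1}: single k=1 term ⇒ +0.102388;  D = +0.064300+0.079680i
d^2_{-1,-1}: k∈[0..1] ⇒ +0.021106 -0.372521 = -0.351415;  D = -0.261681+0.234553i
d^2_{0,-1}: k∈[0..1] ⇒ -0.125399 +0.737759 = +0.612359;  D = -0.431785-0.434218i
d^2_{1,-1}: k∈[0..1] ⇒ +0.372521 -0.730547 = -0.358026;  D = +0.240460-0.265257i
d^2_{2,-1}: single k=0 term ⇒ -0.602377;  D = -0.466645-0.380921i
Y_2^{m'}(θ=0.723,φ=0.7767) and Σ D·Y over m':
  (+0.0643+0.0797i)·(+0.0029-0.1691i)  (-0.2617+0.2346i)·(+0.2734-0.2686i)  (-0.4318-0.4342i)·(+0.2166+0.0000i)  (+0.2405-0.2653i)·(-0.2734-0.2686i)  (-0.4666-0.3809i)·(+0.0029+0.1691i)
Y_2^-1(R⁻¹ n̂) = -0.162340-0.042368i

Re=-0.1623 Im=-0.0424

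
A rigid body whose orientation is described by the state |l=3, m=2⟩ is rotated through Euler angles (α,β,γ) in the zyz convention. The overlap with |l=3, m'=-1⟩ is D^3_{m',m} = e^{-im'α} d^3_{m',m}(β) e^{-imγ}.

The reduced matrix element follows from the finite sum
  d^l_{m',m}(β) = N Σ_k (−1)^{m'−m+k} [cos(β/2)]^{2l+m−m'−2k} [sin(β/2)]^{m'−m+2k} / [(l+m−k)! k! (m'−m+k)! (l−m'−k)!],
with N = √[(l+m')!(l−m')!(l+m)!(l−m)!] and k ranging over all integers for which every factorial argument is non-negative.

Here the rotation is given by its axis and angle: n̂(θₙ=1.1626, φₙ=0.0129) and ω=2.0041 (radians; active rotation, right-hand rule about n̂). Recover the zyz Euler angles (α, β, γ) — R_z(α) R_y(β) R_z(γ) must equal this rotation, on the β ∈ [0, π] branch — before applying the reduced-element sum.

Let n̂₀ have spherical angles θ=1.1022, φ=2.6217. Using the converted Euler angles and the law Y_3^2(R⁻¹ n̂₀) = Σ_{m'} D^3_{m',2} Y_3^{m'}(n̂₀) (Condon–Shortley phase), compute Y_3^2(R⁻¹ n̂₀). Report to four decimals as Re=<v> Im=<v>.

Axis–angle → zyz. n̂ = (sinθₙcosφₙ, sinθₙsinφₙ, cosθₙ) = (+0.917762, +0.011840, +0.396954), ω = 2.0041.
R = I cosω + sinω [n̂]ₓ + (1−cosω) n̂n̂ᵀ gives
  R = [+0.776068, -0.344841, +0.528019; +0.375698, -0.419672, -0.826272; +0.506527, +0.839619, -0.196138]
β = atan2(√(R₁₃²+R₂₃²), R₃₃) = 1.768214; α = atan2(R₂₃, R₁₃) mod 2π = 5.281019; γ = atan2(R₃₂, −R₃₁) mod 2π = 2.113626
Need the full column D^3_{m',2} for m'=−3..3 at α=5.2810, β=1.7682, γ=2.1136.
cos(β/2)=0.633980, sin(β/2)=0.773349
d^3_{-3,2}: single k=5 term ⇒ +0.429566;  D = +0.249673-0.349557i
d^3_{-2,2}: k∈[4..5] ⇒ +0.718827 -0.213921 = +0.504905;  D = +0.504233+0.026042i
d^3_{-1,2}: k∈[3..4] ⇒ +0.745391 -0.554567 = +0.190824;  D = +0.094324+0.165881i
d^3_{0,2}: k∈[2..3] ⇒ +0.529194 -0.787435 = -0.258241;  D = +0.120426-0.228443i
d^3_{1,2}: k∈[1..2] ⇒ +0.250469 -0.745391 = -0.494922;  D = +0.493198-0.041274i
d^3_{2,2}: k∈[0..1] ⇒ +0.064931 -0.483086 = -0.418154;  D = +0.253767+0.332348i
d^3_{3,2}: single k=0 term ⇒ -0.194013;  D = -0.066535+0.182247i
Y_3^{m'}(θ=1.1022,φ=2.6217) and Σ D·Y over m':
  (+0.2497-0.3496i)·(-0.0033-0.2963i)  (+0.5042+0.0260i)·(+0.1861+0.3168i)  (+0.0943+0.1659i)·(-0.0050-0.0028i)  (+0.1204-0.2284i)·(-0.3337+0.0000i)  (+0.4932-0.0413i)·(+0.0050-0.0028i)  (+0.2538+0.3323i)·(+0.1861-0.3168i)  (-0.0665+0.1822i)·(+0.0033-0.2963i)
Y_3^2(R⁻¹ n̂) = +0.149612+0.167060i

Re=0.1496 Im=0.1671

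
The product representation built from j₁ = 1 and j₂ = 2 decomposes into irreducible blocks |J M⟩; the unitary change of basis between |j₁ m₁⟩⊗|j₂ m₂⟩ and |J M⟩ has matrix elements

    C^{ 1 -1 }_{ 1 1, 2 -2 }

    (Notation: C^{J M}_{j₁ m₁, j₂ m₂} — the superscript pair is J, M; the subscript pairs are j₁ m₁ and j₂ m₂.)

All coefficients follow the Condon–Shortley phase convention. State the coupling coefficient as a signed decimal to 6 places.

j₁+j₂−J=2  J+j₁−j₂=0  J−j₁+j₂=2  j₁+j₂+J+1=5
(j₁±m₁, j₂±m₂, J±M) = (2,0,0,4,0,2)
P² = 48/5
sum k=0..0:
  [0] +1/4 = 1/4
S = 1/4
C² = P²·S² = 3/5 ; C = +0.774597

+√(3/5) = +0.774597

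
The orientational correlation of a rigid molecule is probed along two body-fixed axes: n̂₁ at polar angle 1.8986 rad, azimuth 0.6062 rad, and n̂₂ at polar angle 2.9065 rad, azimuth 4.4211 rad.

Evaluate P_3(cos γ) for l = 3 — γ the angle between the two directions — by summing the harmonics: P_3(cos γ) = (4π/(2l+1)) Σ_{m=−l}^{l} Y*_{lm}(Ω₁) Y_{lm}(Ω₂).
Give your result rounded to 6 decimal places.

Term-by-term m-sum for l=3 (normalisation 4π/7 = 1.795196):
  term(m=-3) = (0.000811, 0.001682)   from Y*(Ω₁)=(-0.086842, 0.343245), Y(Ω₂)=(0.004043, -0.003385)
  term(m=-2) = (0.003536, -0.015506)   from Y*(Ω₁)=(-0.103455, -0.276194), Y(Ω₂)=(0.045030, 0.029669)
  term(m=-1) = (0.032342, -0.025797)   from Y*(Ω₁)=(-0.121124, -0.083972), Y(Ω₂)=(-0.080612, 0.268871)
  term(m=+0) = (-0.187065, 0.000000)   from Y*(Ω₁)=(0.298174, -0.000000), Y(Ω₂)=(-0.627369, 0.000000)
  term(m=+1) = (0.032342, 0.025797)   from Y*(Ω₁)=(0.121124, -0.083972), Y(Ω₂)=(0.080612, 0.268871)
  term(m=+2) = (0.003536, 0.015506)   from Y*(Ω₁)=(-0.103455, 0.276194), Y(Ω₂)=(0.045030, -0.029669)
  term(m=+3) = (0.000811, -0.001682)   from Y*(Ω₁)=(0.086842, 0.343245), Y(Ω₂)=(-0.004043, -0.003385)
Accumulated sum (-0.113689, -0.000000); after 4π/(2l+1) scaling, (-0.204095, -0.000000) ⇒ P_3 = -0.204095

-0.204095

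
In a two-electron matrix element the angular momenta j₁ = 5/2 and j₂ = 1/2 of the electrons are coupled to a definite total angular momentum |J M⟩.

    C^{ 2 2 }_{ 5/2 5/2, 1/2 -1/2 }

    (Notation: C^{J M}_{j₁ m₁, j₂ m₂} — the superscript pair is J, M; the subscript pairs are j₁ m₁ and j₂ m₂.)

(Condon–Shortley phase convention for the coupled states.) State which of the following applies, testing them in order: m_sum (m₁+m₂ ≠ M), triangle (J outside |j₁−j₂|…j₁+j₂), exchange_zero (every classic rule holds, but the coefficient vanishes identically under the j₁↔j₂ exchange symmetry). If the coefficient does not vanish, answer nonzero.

m-sum: m₁+m₂ = 5/2+(-1/2) = 2, M = 2  ✓
triangle: |j₁−j₂| = 2 ≤ J = 2 ≤ j₁+j₂ = 3  ✓
exchange: j₁≠j₂ or m₁≠m₂ — the exchange symmetry imposes no constraint here
value check: CG = +√(5/6) = +0.912871 ≠ 0

nonzero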